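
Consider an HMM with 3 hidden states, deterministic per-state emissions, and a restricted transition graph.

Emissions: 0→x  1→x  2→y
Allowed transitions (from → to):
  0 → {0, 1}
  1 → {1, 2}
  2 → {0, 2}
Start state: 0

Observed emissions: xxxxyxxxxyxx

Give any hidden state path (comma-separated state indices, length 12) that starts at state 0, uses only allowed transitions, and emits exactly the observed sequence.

0,0,0,1,2,0,0,1,1,2,0,1

  pos 0: x in {0,1}, choose 0; start
  pos 1: x in {0,1}, choose 0; 0->0 ok
  pos 2: x in {0,1}, choose 0; 0->0 ok
  pos 3: x in {0,1}, choose 1; 0->1 ok
  pos 4: y in {2}, choose 2; 1->2 ok
  pos 5: x in {0,1}, choose 0; 2->0 ok
  pos 6: x in {0,1}, choose 0; 0->0 ok
  pos 7: x in {0,1}, choose 1; 0->1 ok
  pos 8: x in {0,1}, choose 1; 1->1 ok
  pos 9: y in {2}, choose 2; 1->2 ok
  pos 10: x in {0,1}, choose 0; 2->0 ok
  pos 11: x in {0,1}, choose 1; 0->1 ok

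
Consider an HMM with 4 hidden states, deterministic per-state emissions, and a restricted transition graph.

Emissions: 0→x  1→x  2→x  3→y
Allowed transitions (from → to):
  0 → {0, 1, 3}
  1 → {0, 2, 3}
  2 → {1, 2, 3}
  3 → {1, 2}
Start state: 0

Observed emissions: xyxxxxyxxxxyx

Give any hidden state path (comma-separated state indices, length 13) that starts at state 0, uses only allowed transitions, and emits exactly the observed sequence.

  [0] x  {0,1,2}  => 0  start
  [1] y  {3}  => 3  0->3 ok
  [2] x  {0,1,2}  => 1  3->1 ok
  [3] x  {0,1,2}  => 2  1->2 ok
  [4] x  {0,1,2}  => 2  2->2 ok
  [5] x  {0,1,2}  => 1  2->1 ok
  [6] y  {3}  => 3  1->3 ok
  [7] x  {0,1,2}  => 1  3->1 ok
  [8] x  {0,1,2}  => 2  1->2 ok
  [9] x  {0,1,2}  => 1  2->1 ok
  [10] x  {0,1,2}  => 0  1->0 ok
  [11] y  {3}  => 3  0->3 ok
  [12] x  {0,1,2}  => 1  3->1 ok

0,3,1,2,2,1,3,1,2,1,0,3,1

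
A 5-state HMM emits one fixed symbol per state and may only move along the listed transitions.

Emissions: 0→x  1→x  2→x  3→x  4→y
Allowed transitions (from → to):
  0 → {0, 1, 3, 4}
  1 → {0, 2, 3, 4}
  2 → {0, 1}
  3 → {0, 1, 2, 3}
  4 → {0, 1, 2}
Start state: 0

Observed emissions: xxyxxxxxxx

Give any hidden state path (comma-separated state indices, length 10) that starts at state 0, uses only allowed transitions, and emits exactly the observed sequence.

  t0 'x' -> {0,1,2,3}, take 0 (start)
  t1 'x' -> {0,1,2,3}, take 0 (0->0 ok)
  t2 'y' -> {4}, take 4 (0->4 ok)
  t3 'x' -> {0,1,2,3}, take 1 (4->1 ok)
  t4 'x' -> {0,1,2,3}, take 3 (1->3 ok)
  t5 'x' -> {0,1,2,3}, take 3 (3->3 ok)
  t6 'x' -> {0,1,2,3}, take 1 (3->1 ok)
  t7 'x' -> {0,1,2,3}, take 0 (1->0 ok)
  t8 'x' -> {0,1,2,3}, take 1 (0->1 ok)
  t9 'x' -> {0,1,2,3}, take 3 (1->3 ok)

0,0,4,1,3,3,1,0,1,3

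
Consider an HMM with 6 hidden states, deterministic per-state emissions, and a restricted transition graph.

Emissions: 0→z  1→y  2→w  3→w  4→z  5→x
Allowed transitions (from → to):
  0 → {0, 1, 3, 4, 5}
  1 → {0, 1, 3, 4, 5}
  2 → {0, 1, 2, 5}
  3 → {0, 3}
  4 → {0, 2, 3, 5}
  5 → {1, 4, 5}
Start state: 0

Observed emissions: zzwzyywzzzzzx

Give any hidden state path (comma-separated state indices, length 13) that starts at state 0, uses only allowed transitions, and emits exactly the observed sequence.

  [0] z  {0,4}  => 0  start
  [1] z  {0,4}  => 4  0->4 ok
  [2] w  {2,3}  => 3  4->3 ok
  [3] z  {0,4}  => 0  3->0 ok
  [4] y  {1}  => 1  0->1 ok
  [5] y  {1}  => 1  1->1 ok
  [6] w  {2,3}  => 3  1->3 ok
  [7] z  {0,4}  => 0  3->0 ok
  [8] z  {0,4}  => 4  0->4 ok
  [9] z  {0,4}  => 0  4->0 ok
  [10] z  {0,4}  => 0  0->0 ok
  [11] z  {0,4}  => 4  0->4 ok
  [12] x  {5}  => 5  4->5 ok

0,4,3,0,1,1,3,0,4,0,0,4,5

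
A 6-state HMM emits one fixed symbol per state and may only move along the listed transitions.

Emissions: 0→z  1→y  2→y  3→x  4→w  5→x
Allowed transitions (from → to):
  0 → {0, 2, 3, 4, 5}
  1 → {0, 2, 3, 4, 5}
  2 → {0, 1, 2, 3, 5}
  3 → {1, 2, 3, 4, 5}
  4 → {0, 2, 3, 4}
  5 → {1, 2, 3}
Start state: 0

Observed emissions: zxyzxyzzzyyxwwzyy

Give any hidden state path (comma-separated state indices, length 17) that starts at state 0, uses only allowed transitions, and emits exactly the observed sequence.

0,5,1,0,3,2,0,0,0,2,1,3,4,4,0,2,2

  [0] z  {0}  => 0  start
  [1] x  {3,5}  => 5  0->5 ok
  [2] y  {1,2}  => 1  5->1 ok
  [3] z  {0}  => 0  1->0 ok
  [4] x  {3,5}  => 3  0->3 ok
  [5] y  {1,2}  => 2  3->2 ok
  [6] z  {0}  => 0  2->0 ok
  [7] z  {0}  => 0  0->0 ok
  [8] z  {0}  => 0  0->0 ok
  [9] y  {1,2}  => 2  0->2 ok
  [10] y  {1,2}  => 1  2->1 ok
  [11] x  {3,5}  => 3  1->3 ok
  [12] w  {4}  => 4  3->4 ok
  [13] w  {4}  => 4  4->4 ok
  [14] z  {0}  => 0  4->0 ok
  [15] y  {1,2}  => 2  0->2 ok
  [16] y  {1,2}  => 2  2->2 ok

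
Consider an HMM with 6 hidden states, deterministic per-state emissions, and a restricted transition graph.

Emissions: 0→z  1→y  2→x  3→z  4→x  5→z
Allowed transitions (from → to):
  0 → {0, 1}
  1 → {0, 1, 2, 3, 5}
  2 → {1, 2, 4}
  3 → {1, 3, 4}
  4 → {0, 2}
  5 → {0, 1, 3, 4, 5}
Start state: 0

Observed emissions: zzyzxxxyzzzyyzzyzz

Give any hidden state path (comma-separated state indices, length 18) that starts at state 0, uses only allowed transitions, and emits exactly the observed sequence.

0,0,1,5,4,2,2,1,5,5,0,1,1,3,3,1,0,0

  0: obs=z cand={0,3,5} pick 0 [start]
  1: obs=z cand={0,3,5} pick 0 [0->0 ok]
  2: obs=y cand={1} pick 1 [0->1 ok]
  3: obs=z cand={0,3,5} pick 5 [1->5 ok]
  4: obs=x cand={2,4} pick 4 [5->4 ok]
  5: obs=x cand={2,4} pick 2 [4->2 ok]
  6: obs=x cand={2,4} pick 2 [2->2 ok]
  7: obs=y cand={1} pick 1 [2->1 ok]
  8: obs=z cand={0,3,5} pick 5 [1->5 ok]
  9: obs=z cand={0,3,5} pick 5 [5->5 ok]
  10: obs=z cand={0,3,5} pick 0 [5->0 ok]
  11: obs=y cand={1} pick 1 [0->1 ok]
  12: obs=y cand={1} pick 1 [1->1 ok]
  13: obs=z cand={0,3,5} pick 3 [1->3 ok]
  14: obs=z cand={0,3,5} pick 3 [3->3 ok]
  15: obs=y cand={1} pick 1 [3->1 ok]
  16: obs=z cand={0,3,5} pick 0 [1->0 ok]
  17: obs=z cand={0,3,5} pick 0 [0->0 ok]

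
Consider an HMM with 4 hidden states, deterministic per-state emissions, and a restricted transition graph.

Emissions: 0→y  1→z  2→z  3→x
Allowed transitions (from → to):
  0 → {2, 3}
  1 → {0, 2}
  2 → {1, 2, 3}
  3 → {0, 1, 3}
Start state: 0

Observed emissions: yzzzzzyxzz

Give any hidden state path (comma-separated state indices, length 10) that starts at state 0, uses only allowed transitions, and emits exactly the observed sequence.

0,2,2,2,2,1,0,3,1,2

  t0 'y' -> {0}, take 0 (start)
  t1 'z' -> {1,2}, take 2 (0->2 ok)
  t2 'z' -> {1,2}, take 2 (2->2 ok)
  t3 'z' -> {1,2}, take 2 (2->2 ok)
  t4 'z' -> {1,2}, take 2 (2->2 ok)
  t5 'z' -> {1,2}, take 1 (2->1 ok)
  t6 'y' -> {0}, take 0 (1->0 ok)
  t7 'x' -> {3}, take 3 (0->3 ok)
  t8 'z' -> {1,2}, take 1 (3->1 ok)
  t9 'z' -> {1,2}, take 2 (1->2 ok)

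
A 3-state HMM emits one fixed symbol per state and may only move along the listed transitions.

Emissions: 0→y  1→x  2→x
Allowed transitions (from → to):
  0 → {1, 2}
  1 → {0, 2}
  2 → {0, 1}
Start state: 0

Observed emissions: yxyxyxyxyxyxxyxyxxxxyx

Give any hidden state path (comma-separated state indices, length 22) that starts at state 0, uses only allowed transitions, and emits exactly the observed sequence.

  [0] y  {0}  => 0  start
  [1] x  {1,2}  => 1  0->1 ok
  [2] y  {0}  => 0  1->0 ok
  [3] x  {1,2}  => 1  0->1 ok
  [4] y  {0}  => 0  1->0 ok
  [5] x  {1,2}  => 1  0->1 ok
  [6] y  {0}  => 0  1->0 ok
  [7] x  {1,2}  => 2  0->2 ok
  [8] y  {0}  => 0  2->0 ok
  [9] x  {1,2}  => 1  0->1 ok
  [10] y  {0}  => 0  1->0 ok
  [11] x  {1,2}  => 2  0->2 ok
  [12] x  {1,2}  => 1  2->1 ok
  [13] y  {0}  => 0  1->0 ok
  [14] x  {1,2}  => 2  0->2 ok
  [15] y  {0}  => 0  2->0 ok
  [16] x  {1,2}  => 2  0->2 ok
  [17] x  {1,2}  => 1  2->1 ok
  [18] x  {1,2}  => 2  1->2 ok
  [19] x  {1,2}  => 1  2->1 ok
  [20] y  {0}  => 0  1->0 ok
  [21] x  {1,2}  => 2  0->2 ok

0,1,0,1,0,1,0,2,0,1,0,2,1,0,2,0,2,1,2,1,0,2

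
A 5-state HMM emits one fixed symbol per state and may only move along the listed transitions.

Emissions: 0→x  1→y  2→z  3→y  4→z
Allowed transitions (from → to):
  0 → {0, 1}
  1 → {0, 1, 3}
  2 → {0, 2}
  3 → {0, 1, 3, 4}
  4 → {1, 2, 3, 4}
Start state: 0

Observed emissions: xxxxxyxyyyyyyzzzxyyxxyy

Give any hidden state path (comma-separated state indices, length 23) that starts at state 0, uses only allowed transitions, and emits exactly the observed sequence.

  t0 'x' -> {0}, take 0 (start)
  t1 'x' -> {0}, take 0 (0->0 ok)
  t2 'x' -> {0}, take 0 (0->0 ok)
  t3 'x' -> {0}, take 0 (0->0 ok)
  t4 'x' -> {0}, take 0 (0->0 ok)
  t5 'y' -> {1,3}, take 1 (0->1 ok)
  t6 'x' -> {0}, take 0 (1->0 ok)
  t7 'y' -> {1,3}, take 1 (0->1 ok)
  t8 'y' -> {1,3}, take 3 (1->3 ok)
  t9 'y' -> {1,3}, take 1 (3->1 ok)
  t10 'y' -> {1,3}, take 1 (1->1 ok)
  t11 'y' -> {1,3}, take 3 (1->3 ok)
  t12 'y' -> {1,3}, take 3 (3->3 ok)
  t13 'z' -> {2,4}, take 4 (3->4 ok)
  t14 'z' -> {2,4}, take 4 (4->4 ok)
  t15 'z' -> {2,4}, take 2 (4->2 ok)
  t16 'x' -> {0}, take 0 (2->0 ok)
  t17 'y' -> {1,3}, take 1 (0->1 ok)
  t18 'y' -> {1,3}, take 3 (1->3 ok)
  t19 'x' -> {0}, take 0 (3->0 ok)
  t20 'x' -> {0}, take 0 (0->0 ok)
  t21 'y' -> {1,3}, take 1 (0->1 ok)
  t22 'y' -> {1,3}, take 3 (1->3 ok)

0,0,0,0,0,1,0,1,3,1,1,3,3,4,4,2,0,1,3,0,0,1,3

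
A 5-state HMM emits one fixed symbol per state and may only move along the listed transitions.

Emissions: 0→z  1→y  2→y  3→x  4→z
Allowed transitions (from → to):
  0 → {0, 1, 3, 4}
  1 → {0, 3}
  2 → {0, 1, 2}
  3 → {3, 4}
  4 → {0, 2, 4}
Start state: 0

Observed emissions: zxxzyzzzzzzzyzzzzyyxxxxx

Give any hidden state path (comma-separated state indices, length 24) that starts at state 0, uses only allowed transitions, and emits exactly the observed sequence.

0,3,3,4,2,0,4,4,0,0,4,0,1,0,0,4,4,2,1,3,3,3,3,3

  t0 'z' -> {0,4}, take 0 (start)
  t1 'x' -> {3}, take 3 (0->3 ok)
  t2 'x' -> {3}, take 3 (3->3 ok)
  t3 'z' -> {0,4}, take 4 (3->4 ok)
  t4 'y' -> {1,2}, take 2 (4->2 ok)
  t5 'z' -> {0,4}, take 0 (2->0 ok)
  t6 'z' -> {0,4}, take 4 (0->4 ok)
  t7 'z' -> {0,4}, take 4 (4->4 ok)
  t8 'z' -> {0,4}, take 0 (4->0 ok)
  t9 'z' -> {0,4}, take 0 (0->0 ok)
  t10 'z' -> {0,4}, take 4 (0->4 ok)
  t11 'z' -> {0,4}, take 0 (4->0 ok)
  t12 'y' -> {1,2}, take 1 (0->1 ok)
  t13 'z' -> {0,4}, take 0 (1->0 ok)
  t14 'z' -> {0,4}, take 0 (0->0 ok)
  t15 'z' -> {0,4}, take 4 (0->4 ok)
  t16 'z' -> {0,4}, take 4 (4->4 ok)
  t17 'y' -> {1,2}, take 2 (4->2 ok)
  t18 'y' -> {1,2}, take 1 (2->1 ok)
  t19 'x' -> {3}, take 3 (1->3 ok)
  t20 'x' -> {3}, take 3 (3->3 ok)
  t21 'x' -> {3}, take 3 (3->3 ok)
  t22 'x' -> {3}, take 3 (3->3 ok)
  t23 'x' -> {3}, take 3 (3->3 ok)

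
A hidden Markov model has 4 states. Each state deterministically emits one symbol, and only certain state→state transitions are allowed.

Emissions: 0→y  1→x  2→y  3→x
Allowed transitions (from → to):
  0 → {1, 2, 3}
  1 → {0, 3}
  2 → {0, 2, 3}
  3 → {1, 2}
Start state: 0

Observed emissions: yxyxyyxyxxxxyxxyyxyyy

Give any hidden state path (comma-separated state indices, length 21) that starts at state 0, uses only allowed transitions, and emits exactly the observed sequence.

  [0] y  {0,2}  => 0  start
  [1] x  {1,3}  => 3  0->3 ok
  [2] y  {0,2}  => 2  3->2 ok
  [3] x  {1,3}  => 3  2->3 ok
  [4] y  {0,2}  => 2  3->2 ok
  [5] y  {0,2}  => 0  2->0 ok
  [6] x  {1,3}  => 1  0->1 ok
  [7] y  {0,2}  => 0  1->0 ok
  [8] x  {1,3}  => 3  0->3 ok
  [9] x  {1,3}  => 1  3->1 ok
  [10] x  {1,3}  => 3  1->3 ok
  [11] x  {1,3}  => 1  3->1 ok
  [12] y  {0,2}  => 0  1->0 ok
  [13] x  {1,3}  => 1  0->1 ok
  [14] x  {1,3}  => 3  1->3 ok
  [15] y  {0,2}  => 2  3->2 ok
  [16] y  {0,2}  => 0  2->0 ok
  [17] x  {1,3}  => 3  0->3 ok
  [18] y  {0,2}  => 2  3->2 ok
  [19] y  {0,2}  => 0  2->0 ok
  [20] y  {0,2}  => 2  0->2 ok

0,3,2,3,2,0,1,0,3,1,3,1,0,1,3,2,0,3,2,0,2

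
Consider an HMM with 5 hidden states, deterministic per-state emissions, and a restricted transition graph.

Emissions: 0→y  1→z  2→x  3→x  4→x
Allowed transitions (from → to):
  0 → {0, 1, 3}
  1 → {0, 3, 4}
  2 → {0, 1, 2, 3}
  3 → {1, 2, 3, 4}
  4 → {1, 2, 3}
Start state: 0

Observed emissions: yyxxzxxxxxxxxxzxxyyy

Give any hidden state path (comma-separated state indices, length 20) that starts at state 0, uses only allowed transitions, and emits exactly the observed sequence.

0,0,3,3,1,3,4,2,2,2,3,3,2,3,1,4,2,0,0,0

  0: obs=y cand={0} pick 0 [start]
  1: obs=y cand={0} pick 0 [0->0 ok]
  2: obs=x cand={2,3,4} pick 3 [0->3 ok]
  3: obs=x cand={2,3,4} pick 3 [3->3 ok]
  4: obs=z cand={1} pick 1 [3->1 ok]
  5: obs=x cand={2,3,4} pick 3 [1->3 ok]
  6: obs=x cand={2,3,4} pick 4 [3->4 ok]
  7: obs=x cand={2,3,4} pick 2 [4->2 ok]
  8: obs=x cand={2,3,4} pick 2 [2->2 ok]
  9: obs=x cand={2,3,4} pick 2 [2->2 ok]
  10: obs=x cand={2,3,4} pick 3 [2->3 ok]
  11: obs=x cand={2,3,4} pick 3 [3->3 ok]
  12: obs=x cand={2,3,4} pick 2 [3->2 ok]
  13: obs=x cand={2,3,4} pick 3 [2->3 ok]
  14: obs=z cand={1} pick 1 [3->1 ok]
  15: obs=x cand={2,3,4} pick 4 [1->4 ok]
  16: obs=x cand={2,3,4} pick 2 [4->2 ok]
  17: obs=y cand={0} pick 0 [2->0 ok]
  18: obs=y cand={0} pick 0 [0->0 ok]
  19: obs=y cand={0} pick 0 [0->0 ok]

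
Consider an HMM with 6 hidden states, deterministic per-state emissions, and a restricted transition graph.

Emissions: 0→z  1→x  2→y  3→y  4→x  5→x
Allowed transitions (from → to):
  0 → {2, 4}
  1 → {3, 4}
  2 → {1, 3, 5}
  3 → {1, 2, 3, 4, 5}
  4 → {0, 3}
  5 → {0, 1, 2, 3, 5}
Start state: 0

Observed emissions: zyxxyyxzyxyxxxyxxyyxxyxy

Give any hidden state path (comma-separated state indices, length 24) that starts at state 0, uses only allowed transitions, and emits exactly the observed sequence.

0,2,1,4,3,2,5,0,2,1,3,5,5,1,3,1,4,3,2,5,5,2,1,3

  0: obs=z cand={0} pick 0 [start]
  1: obs=y cand={2,3} pick 2 [0->2 ok]
  2: obs=x cand={1,4,5} pick 1 [2->1 ok]
  3: obs=x cand={1,4,5} pick 4 [1->4 ok]
  4: obs=y cand={2,3} pick 3 [4->3 ok]
  5: obs=y cand={2,3} pick 2 [3->2 ok]
  6: obs=x cand={1,4,5} pick 5 [2->5 ok]
  7: obs=z cand={0} pick 0 [5->0 ok]
  8: obs=y cand={2,3} pick 2 [0->2 ok]
  9: obs=x cand={1,4,5} pick 1 [2->1 ok]
  10: obs=y cand={2,3} pick 3 [1->3 ok]
  11: obs=x cand={1,4,5} pick 5 [3->5 ok]
  12: obs=x cand={1,4,5} pick 5 [5->5 ok]
  13: obs=x cand={1,4,5} pick 1 [5->1 ok]
  14: obs=y cand={2,3} pick 3 [1->3 ok]
  15: obs=x cand={1,4,5} pick 1 [3->1 ok]
  16: obs=x cand={1,4,5} pick 4 [1->4 ok]
  17: obs=y cand={2,3} pick 3 [4->3 ok]
  18: obs=y cand={2,3} pick 2 [3->2 ok]
  19: obs=x cand={1,4,5} pick 5 [2->5 ok]
  20: obs=x cand={1,4,5} pick 5 [5->5 ok]
  21: obs=y cand={2,3} pick 2 [5->2 ok]
  22: obs=x cand={1,4,5} pick 1 [2->1 ok]
  23: obs=y cand={2,3} pick 3 [1->3 ok]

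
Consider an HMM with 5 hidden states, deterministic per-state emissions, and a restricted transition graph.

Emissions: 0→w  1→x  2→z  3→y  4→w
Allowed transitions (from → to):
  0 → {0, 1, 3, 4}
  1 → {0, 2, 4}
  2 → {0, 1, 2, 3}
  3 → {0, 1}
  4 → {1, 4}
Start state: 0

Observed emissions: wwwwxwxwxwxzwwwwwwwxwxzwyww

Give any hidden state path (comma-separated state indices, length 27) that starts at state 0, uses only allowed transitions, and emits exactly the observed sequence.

  t0 'w' -> {0,4}, take 0 (start)
  t1 'w' -> {0,4}, take 0 (0->0 ok)
  t2 'w' -> {0,4}, take 0 (0->0 ok)
  t3 'w' -> {0,4}, take 0 (0->0 ok)
  t4 'x' -> {1}, take 1 (0->1 ok)
  t5 'w' -> {0,4}, take 0 (1->0 ok)
  t6 'x' -> {1}, take 1 (0->1 ok)
  t7 'w' -> {0,4}, take 0 (1->0 ok)
  t8 'x' -> {1}, take 1 (0->1 ok)
  t9 'w' -> {0,4}, take 4 (1->4 ok)
  t10 'x' -> {1}, take 1 (4->1 ok)
  t11 'z' -> {2}, take 2 (1->2 ok)
  t12 'w' -> {0,4}, take 0 (2->0 ok)
  t13 'w' -> {0,4}, take 0 (0->0 ok)
  t14 'w' -> {0,4}, take 4 (0->4 ok)
  t15 'w' -> {0,4}, take 4 (4->4 ok)
  t16 'w' -> {0,4}, take 4 (4->4 ok)
  t17 'w' -> {0,4}, take 4 (4->4 ok)
  t18 'w' -> {0,4}, take 4 (4->4 ok)
  t19 'x' -> {1}, take 1 (4->1 ok)
  t20 'w' -> {0,4}, take 4 (1->4 ok)
  t21 'x' -> {1}, take 1 (4->1 ok)
  t22 'z' -> {2}, take 2 (1->2 ok)
  t23 'w' -> {0,4}, take 0 (2->0 ok)
  t24 'y' -> {3}, take 3 (0->3 ok)
  t25 'w' -> {0,4}, take 0 (3->0 ok)
  t26 'w' -> {0,4}, take 0 (0->0 ok)

0,0,0,0,1,0,1,0,1,4,1,2,0,0,4,4,4,4,4,1,4,1,2,0,3,0,0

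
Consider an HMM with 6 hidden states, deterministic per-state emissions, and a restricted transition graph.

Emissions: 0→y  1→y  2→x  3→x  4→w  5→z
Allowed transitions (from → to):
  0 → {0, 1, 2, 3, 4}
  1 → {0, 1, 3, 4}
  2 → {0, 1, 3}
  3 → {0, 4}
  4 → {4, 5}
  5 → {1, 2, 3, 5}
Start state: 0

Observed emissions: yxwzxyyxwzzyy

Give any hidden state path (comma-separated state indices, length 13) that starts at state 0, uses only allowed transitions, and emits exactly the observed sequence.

  0: obs=y cand={0,1} pick 0 [start]
  1: obs=x cand={2,3} pick 3 [0->3 ok]
  2: obs=w cand={4} pick 4 [3->4 ok]
  3: obs=z cand={5} pick 5 [4->5 ok]
  4: obs=x cand={2,3} pick 3 [5->3 ok]
  5: obs=y cand={0,1} pick 0 [3->0 ok]
  6: obs=y cand={0,1} pick 1 [0->1 ok]
  7: obs=x cand={2,3} pick 3 [1->3 ok]
  8: obs=w cand={4} pick 4 [3->4 ok]
  9: obs=z cand={5} pick 5 [4->5 ok]
  10: obs=z cand={5} pick 5 [5->5 ok]
  11: obs=y cand={0,1} pick 1 [5->1 ok]
  12: obs=y cand={0,1} pick 0 [1->0 ok]

0,3,4,5,3,0,1,3,4,5,5,1,0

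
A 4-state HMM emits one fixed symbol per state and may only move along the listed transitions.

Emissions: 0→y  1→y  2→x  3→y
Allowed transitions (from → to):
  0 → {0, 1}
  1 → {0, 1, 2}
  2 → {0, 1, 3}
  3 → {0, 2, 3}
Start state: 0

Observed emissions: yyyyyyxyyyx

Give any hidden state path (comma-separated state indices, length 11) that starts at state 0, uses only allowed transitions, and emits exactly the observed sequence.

  0: obs=y cand={0,1,3} pick 0 [start]
  1: obs=y cand={0,1,3} pick 0 [0->0 ok]
  2: obs=y cand={0,1,3} pick 0 [0->0 ok]
  3: obs=y cand={0,1,3} pick 0 [0->0 ok]
  4: obs=y cand={0,1,3} pick 0 [0->0 ok]
  5: obs=y cand={0,1,3} pick 1 [0->1 ok]
  6: obs=x cand={2} pick 2 [1->2 ok]
  7: obs=y cand={0,1,3} pick 3 [2->3 ok]
  8: obs=y cand={0,1,3} pick 3 [3->3 ok]
  9: obs=y cand={0,1,3} pick 3 [3->3 ok]
  10: obs=x cand={2} pick 2 [3->2 ok]

0,0,0,0,0,1,2,3,3,3,2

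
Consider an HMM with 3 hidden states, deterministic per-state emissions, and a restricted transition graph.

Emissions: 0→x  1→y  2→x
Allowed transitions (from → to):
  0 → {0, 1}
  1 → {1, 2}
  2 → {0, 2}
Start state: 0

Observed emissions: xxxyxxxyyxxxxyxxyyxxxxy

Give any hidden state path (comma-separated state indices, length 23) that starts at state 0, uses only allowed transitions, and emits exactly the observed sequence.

0,0,0,1,2,2,0,1,1,2,2,2,0,1,2,0,1,1,2,0,0,0,1

  [0] x  {0,2}  => 0  start
  [1] x  {0,2}  => 0  0->0 ok
  [2] x  {0,2}  => 0  0->0 ok
  [3] y  {1}  => 1  0->1 ok
  [4] x  {0,2}  => 2  1->2 ok
  [5] x  {0,2}  => 2  2->2 ok
  [6] x  {0,2}  => 0  2->0 ok
  [7] y  {1}  => 1  0->1 ok
  [8] y  {1}  => 1  1->1 ok
  [9] x  {0,2}  => 2  1->2 ok
  [10] x  {0,2}  => 2  2->2 ok
  [11] x  {0,2}  => 2  2->2 ok
  [12] x  {0,2}  => 0  2->0 ok
  [13] y  {1}  => 1  0->1 ok
  [14] x  {0,2}  => 2  1->2 ok
  [15] x  {0,2}  => 0  2->0 ok
  [16] y  {1}  => 1  0->1 ok
  [17] y  {1}  => 1  1->1 ok
  [18] x  {0,2}  => 2  1->2 ok
  [19] x  {0,2}  => 0  2->0 ok
  [20] x  {0,2}  => 0  0->0 ok
  [21] x  {0,2}  => 0  0->0 ok
  [22] y  {1}  => 1  0->1 ok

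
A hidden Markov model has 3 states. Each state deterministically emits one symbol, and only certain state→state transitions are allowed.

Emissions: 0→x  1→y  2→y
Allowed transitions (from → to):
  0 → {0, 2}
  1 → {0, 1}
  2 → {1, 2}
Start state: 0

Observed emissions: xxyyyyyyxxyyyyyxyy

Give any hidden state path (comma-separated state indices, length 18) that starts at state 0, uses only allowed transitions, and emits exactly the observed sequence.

  0: obs=x cand={0} pick 0 [start]
  1: obs=x cand={0} pick 0 [0->0 ok]
  2: obs=y cand={1,2} pick 2 [0->2 ok]
  3: obs=y cand={1,2} pick 2 [2->2 ok]
  4: obs=y cand={1,2} pick 2 [2->2 ok]
  5: obs=y cand={1,2} pick 2 [2->2 ok]
  6: obs=y cand={1,2} pick 1 [2->1 ok]
  7: obs=y cand={1,2} pick 1 [1->1 ok]
  8: obs=x cand={0} pick 0 [1->0 ok]
  9: obs=x cand={0} pick 0 [0->0 ok]
  10: obs=y cand={1,2} pick 2 [0->2 ok]
  11: obs=y cand={1,2} pick 2 [2->2 ok]
  12: obs=y cand={1,2} pick 2 [2->2 ok]
  13: obs=y cand={1,2} pick 1 [2->1 ok]
  14: obs=y cand={1,2} pick 1 [1->1 ok]
  15: obs=x cand={0} pick 0 [1->0 ok]
  16: obs=y cand={1,2} pick 2 [0->2 ok]
  17: obs=y cand={1,2} pick 2 [2->2 ok]

0,0,2,2,2,2,1,1,0,0,2,2,2,1,1,0,2,2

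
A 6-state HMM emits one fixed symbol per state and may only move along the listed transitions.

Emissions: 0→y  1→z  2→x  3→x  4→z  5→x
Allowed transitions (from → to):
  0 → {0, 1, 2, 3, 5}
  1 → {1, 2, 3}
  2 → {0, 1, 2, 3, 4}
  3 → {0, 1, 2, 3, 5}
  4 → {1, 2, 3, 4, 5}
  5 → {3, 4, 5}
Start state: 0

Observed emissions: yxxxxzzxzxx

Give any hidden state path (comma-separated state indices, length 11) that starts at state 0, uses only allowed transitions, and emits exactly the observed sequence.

0,5,5,5,5,4,4,2,4,2,3

  t0 'y' -> {0}, take 0 (start)
  t1 'x' -> {2,3,5}, take 5 (0->5 ok)
  t2 'x' -> {2,3,5}, take 5 (5->5 ok)
  t3 'x' -> {2,3,5}, take 5 (5->5 ok)
  t4 'x' -> {2,3,5}, take 5 (5->5 ok)
  t5 'z' -> {1,4}, take 4 (5->4 ok)
  t6 'z' -> {1,4}, take 4 (4->4 ok)
  t7 'x' -> {2,3,5}, take 2 (4->2 ok)
  t8 'z' -> {1,4}, take 4 (2->4 ok)
  t9 'x' -> {2,3,5}, take 2 (4->2 ok)
  t10 'x' -> {2,3,5}, take 3 (2->3 ok)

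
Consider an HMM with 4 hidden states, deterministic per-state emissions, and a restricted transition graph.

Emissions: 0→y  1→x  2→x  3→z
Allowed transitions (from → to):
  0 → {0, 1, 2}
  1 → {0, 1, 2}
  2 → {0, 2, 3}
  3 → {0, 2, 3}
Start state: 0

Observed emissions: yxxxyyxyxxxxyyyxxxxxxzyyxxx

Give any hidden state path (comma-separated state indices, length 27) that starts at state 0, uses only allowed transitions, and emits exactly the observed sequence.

  pos 0: y in {0}, choose 0; start
  pos 1: x in {1,2}, choose 1; 0->1 ok
  pos 2: x in {1,2}, choose 2; 1->2 ok
  pos 3: x in {1,2}, choose 2; 2->2 ok
  pos 4: y in {0}, choose 0; 2->0 ok
  pos 5: y in {0}, choose 0; 0->0 ok
  pos 6: x in {1,2}, choose 2; 0->2 ok
  pos 7: y in {0}, choose 0; 2->0 ok
  pos 8: x in {1,2}, choose 1; 0->1 ok
  pos 9: x in {1,2}, choose 1; 1->1 ok
  pos 10: x in {1,2}, choose 2; 1->2 ok
  pos 11: x in {1,2}, choose 2; 2->2 ok
  pos 12: y in {0}, choose 0; 2->0 ok
  pos 13: y in {0}, choose 0; 0->0 ok
  pos 14: y in {0}, choose 0; 0->0 ok
  pos 15: x in {1,2}, choose 1; 0->1 ok
  pos 16: x in {1,2}, choose 1; 1->1 ok
  pos 17: x in {1,2}, choose 1; 1->1 ok
  pos 18: x in {1,2}, choose 2; 1->2 ok
  pos 19: x in {1,2}, choose 2; 2->2 ok
  pos 20: x in {1,2}, choose 2; 2->2 ok
  pos 21: z in {3}, choose 3; 2->3 ok
  pos 22: y in {0}, choose 0; 3->0 ok
  pos 23: y in {0}, choose 0; 0->0 ok
  pos 24: x in {1,2}, choose 1; 0->1 ok
  pos 25: x in {1,2}, choose 1; 1->1 ok
  pos 26: x in {1,2}, choose 2; 1->2 ok

0,1,2,2,0,0,2,0,1,1,2,2,0,0,0,1,1,1,2,2,2,3,0,0,1,1,2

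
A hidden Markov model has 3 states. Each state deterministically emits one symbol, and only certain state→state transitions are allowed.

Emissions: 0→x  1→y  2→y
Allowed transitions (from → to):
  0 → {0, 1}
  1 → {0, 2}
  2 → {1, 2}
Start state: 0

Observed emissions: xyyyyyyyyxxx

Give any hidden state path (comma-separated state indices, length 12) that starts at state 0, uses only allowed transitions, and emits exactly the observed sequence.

0,1,2,1,2,2,1,2,1,0,0,0

  pos 0: x in {0}, choose 0; start
  pos 1: y in {1,2}, choose 1; 0->1 ok
  pos 2: y in {1,2}, choose 2; 1->2 ok
  pos 3: y in {1,2}, choose 1; 2->1 ok
  pos 4: y in {1,2}, choose 2; 1->2 ok
  pos 5: y in {1,2}, choose 2; 2->2 ok
  pos 6: y in {1,2}, choose 1; 2->1 ok
  pos 7: y in {1,2}, choose 2; 1->2 ok
  pos 8: y in {1,2}, choose 1; 2->1 ok
  pos 9: x in {0}, choose 0; 1->0 ok
  pos 10: x in {0}, choose 0; 0->0 ok
  pos 11: x in {0}, choose 0; 0->0 ok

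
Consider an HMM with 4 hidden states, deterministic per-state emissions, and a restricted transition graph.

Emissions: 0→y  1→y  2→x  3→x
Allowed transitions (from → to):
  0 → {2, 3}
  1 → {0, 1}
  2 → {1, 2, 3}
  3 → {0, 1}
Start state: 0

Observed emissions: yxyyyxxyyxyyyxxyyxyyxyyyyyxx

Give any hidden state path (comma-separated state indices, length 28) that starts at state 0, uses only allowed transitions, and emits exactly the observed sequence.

  [0] y  {0,1}  => 0  start
  [1] x  {2,3}  => 3  0->3 ok
  [2] y  {0,1}  => 1  3->1 ok
  [3] y  {0,1}  => 1  1->1 ok
  [4] y  {0,1}  => 0  1->0 ok
  [5] x  {2,3}  => 2  0->2 ok
  [6] x  {2,3}  => 3  2->3 ok
  [7] y  {0,1}  => 1  3->1 ok
  [8] y  {0,1}  => 0  1->0 ok
  [9] x  {2,3}  => 3  0->3 ok
  [10] y  {0,1}  => 1  3->1 ok
  [11] y  {0,1}  => 1  1->1 ok
  [12] y  {0,1}  => 0  1->0 ok
  [13] x  {2,3}  => 2  0->2 ok
  [14] x  {2,3}  => 2  2->2 ok
  [15] y  {0,1}  => 1  2->1 ok
  [16] y  {0,1}  => 0  1->0 ok
  [17] x  {2,3}  => 2  0->2 ok
  [18] y  {0,1}  => 1  2->1 ok
  [19] y  {0,1}  => 0  1->0 ok
  [20] x  {2,3}  => 3  0->3 ok
  [21] y  {0,1}  => 1  3->1 ok
  [22] y  {0,1}  => 1  1->1 ok
  [23] y  {0,1}  => 1  1->1 ok
  [24] y  {0,1}  => 1  1->1 ok
  [25] y  {0,1}  => 0  1->0 ok
  [26] x  {2,3}  => 2  0->2 ok
  [27] x  {2,3}  => 3  2->3 ok

0,3,1,1,0,2,3,1,0,3,1,1,0,2,2,1,0,2,1,0,3,1,1,1,1,0,2,3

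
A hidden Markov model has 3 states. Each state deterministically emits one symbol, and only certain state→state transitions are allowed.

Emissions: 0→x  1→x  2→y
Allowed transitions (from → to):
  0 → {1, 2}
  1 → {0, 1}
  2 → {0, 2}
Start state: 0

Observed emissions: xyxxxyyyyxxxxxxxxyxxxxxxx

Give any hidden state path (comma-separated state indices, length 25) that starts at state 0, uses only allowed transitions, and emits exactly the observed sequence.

0,2,0,1,0,2,2,2,2,0,1,1,0,1,0,1,0,2,0,1,1,1,0,1,1

  t0 'x' -> {0,1}, take 0 (start)
  t1 'y' -> {2}, take 2 (0->2 ok)
  t2 'x' -> {0,1}, take 0 (2->0 ok)
  t3 'x' -> {0,1}, take 1 (0->1 ok)
  t4 'x' -> {0,1}, take 0 (1->0 ok)
  t5 'y' -> {2}, take 2 (0->2 ok)
  t6 'y' -> {2}, take 2 (2->2 ok)
  t7 'y' -> {2}, take 2 (2->2 ok)
  t8 'y' -> {2}, take 2 (2->2 ok)
  t9 'x' -> {0,1}, take 0 (2->0 ok)
  t10 'x' -> {0,1}, take 1 (0->1 ok)
  t11 'x' -> {0,1}, take 1 (1->1 ok)
  t12 'x' -> {0,1}, take 0 (1->0 ok)
  t13 'x' -> {0,1}, take 1 (0->1 ok)
  t14 'x' -> {0,1}, take 0 (1->0 ok)
  t15 'x' -> {0,1}, take 1 (0->1 ok)
  t16 'x' -> {0,1}, take 0 (1->0 ok)
  t17 'y' -> {2}, take 2 (0->2 ok)
  t18 'x' -> {0,1}, take 0 (2->0 ok)
  t19 'x' -> {0,1}, take 1 (0->1 ok)
  t20 'x' -> {0,1}, take 1 (1->1 ok)
  t21 'x' -> {0,1}, take 1 (1->1 ok)
  t22 'x' -> {0,1}, take 0 (1->0 ok)
  t23 'x' -> {0,1}, take 1 (0->1 ok)
  t24 'x' -> {0,1}, take 1 (1->1 ok)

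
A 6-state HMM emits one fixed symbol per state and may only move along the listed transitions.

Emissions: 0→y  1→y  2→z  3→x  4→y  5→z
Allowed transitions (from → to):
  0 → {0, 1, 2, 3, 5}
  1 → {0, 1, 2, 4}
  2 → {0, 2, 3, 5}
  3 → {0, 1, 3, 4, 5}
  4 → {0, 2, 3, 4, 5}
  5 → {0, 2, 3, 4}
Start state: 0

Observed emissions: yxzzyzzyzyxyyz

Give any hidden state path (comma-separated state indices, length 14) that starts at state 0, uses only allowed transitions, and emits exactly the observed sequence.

  pos 0: y in {0,1,4}, choose 0; start
  pos 1: x in {3}, choose 3; 0->3 ok
  pos 2: z in {2,5}, choose 5; 3->5 ok
  pos 3: z in {2,5}, choose 2; 5->2 ok
  pos 4: y in {0,1,4}, choose 0; 2->0 ok
  pos 5: z in {2,5}, choose 2; 0->2 ok
  pos 6: z in {2,5}, choose 5; 2->5 ok
  pos 7: y in {0,1,4}, choose 4; 5->4 ok
  pos 8: z in {2,5}, choose 5; 4->5 ok
  pos 9: y in {0,1,4}, choose 0; 5->0 ok
  pos 10: x in {3}, choose 3; 0->3 ok
  pos 11: y in {0,1,4}, choose 1; 3->1 ok
  pos 12: y in {0,1,4}, choose 0; 1->0 ok
  pos 13: z in {2,5}, choose 2; 0->2 ok

0,3,5,2,0,2,5,4,5,0,3,1,0,2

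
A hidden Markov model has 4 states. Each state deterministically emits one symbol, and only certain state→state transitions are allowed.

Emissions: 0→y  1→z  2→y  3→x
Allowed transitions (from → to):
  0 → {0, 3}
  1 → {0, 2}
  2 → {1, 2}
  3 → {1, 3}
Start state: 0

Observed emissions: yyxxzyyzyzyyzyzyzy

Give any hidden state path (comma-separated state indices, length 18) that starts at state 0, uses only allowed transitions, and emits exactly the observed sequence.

0,0,3,3,1,2,2,1,2,1,2,2,1,2,1,2,1,2

  [0] y  {0,2}  => 0  start
  [1] y  {0,2}  => 0  0->0 ok
  [2] x  {3}  => 3  0->3 ok
  [3] x  {3}  => 3  3->3 ok
  [4] z  {1}  => 1  3->1 ok
  [5] y  {0,2}  => 2  1->2 ok
  [6] y  {0,2}  => 2  2->2 ok
  [7] z  {1}  => 1  2->1 ok
  [8] y  {0,2}  => 2  1->2 ok
  [9] z  {1}  => 1  2->1 ok
  [10] y  {0,2}  => 2  1->2 ok
  [11] y  {0,2}  => 2  2->2 ok
  [12] z  {1}  => 1  2->1 ok
  [13] y  {0,2}  => 2  1->2 ok
  [14] z  {1}  => 1  2->1 ok
  [15] y  {0,2}  => 2  1->2 ok
  [16] z  {1}  => 1  2->1 ok
  [17] y  {0,2}  => 2  1->2 ok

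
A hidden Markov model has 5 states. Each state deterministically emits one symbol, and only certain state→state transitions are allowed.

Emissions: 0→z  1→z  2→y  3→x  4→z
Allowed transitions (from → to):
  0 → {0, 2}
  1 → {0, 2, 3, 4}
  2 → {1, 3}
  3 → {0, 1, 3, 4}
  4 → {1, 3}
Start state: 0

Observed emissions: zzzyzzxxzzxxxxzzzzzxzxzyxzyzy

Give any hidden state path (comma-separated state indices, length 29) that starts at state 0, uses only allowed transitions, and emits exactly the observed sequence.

  t0 'z' -> {0,1,4}, take 0 (start)
  t1 'z' -> {0,1,4}, take 0 (0->0 ok)
  t2 'z' -> {0,1,4}, take 0 (0->0 ok)
  t3 'y' -> {2}, take 2 (0->2 ok)
  t4 'z' -> {0,1,4}, take 1 (2->1 ok)
  t5 'z' -> {0,1,4}, take 4 (1->4 ok)
  t6 'x' -> {3}, take 3 (4->3 ok)
  t7 'x' -> {3}, take 3 (3->3 ok)
  t8 'z' -> {0,1,4}, take 1 (3->1 ok)
  t9 'z' -> {0,1,4}, take 4 (1->4 ok)
  t10 'x' -> {3}, take 3 (4->3 ok)
  t11 'x' -> {3}, take 3 (3->3 ok)
  t12 'x' -> {3}, take 3 (3->3 ok)
  t13 'x' -> {3}, take 3 (3->3 ok)
  t14 'z' -> {0,1,4}, take 4 (3->4 ok)
  t15 'z' -> {0,1,4}, take 1 (4->1 ok)
  t16 'z' -> {0,1,4}, take 4 (1->4 ok)
  t17 'z' -> {0,1,4}, take 1 (4->1 ok)
  t18 'z' -> {0,1,4}, take 4 (1->4 ok)
  t19 'x' -> {3}, take 3 (4->3 ok)
  t20 'z' -> {0,1,4}, take 4 (3->4 ok)
  t21 'x' -> {3}, take 3 (4->3 ok)
  t22 'z' -> {0,1,4}, take 0 (3->0 ok)
  t23 'y' -> {2}, take 2 (0->2 ok)
  t24 'x' -> {3}, take 3 (2->3 ok)
  t25 'z' -> {0,1,4}, take 0 (3->0 ok)
  t26 'y' -> {2}, take 2 (0->2 ok)
  t27 'z' -> {0,1,4}, take 1 (2->1 ok)
  t28 'y' -> {2}, take 2 (1->2 ok)

0,0,0,2,1,4,3,3,1,4,3,3,3,3,4,1,4,1,4,3,4,3,0,2,3,0,2,1,2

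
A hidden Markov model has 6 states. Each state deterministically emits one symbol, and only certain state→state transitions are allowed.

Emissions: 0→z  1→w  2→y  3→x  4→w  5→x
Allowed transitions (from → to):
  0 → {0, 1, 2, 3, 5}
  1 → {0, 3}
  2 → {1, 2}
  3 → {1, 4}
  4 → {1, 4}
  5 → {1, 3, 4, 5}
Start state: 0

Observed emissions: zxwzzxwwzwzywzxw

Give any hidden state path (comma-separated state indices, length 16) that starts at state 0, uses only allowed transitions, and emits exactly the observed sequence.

  0: obs=z cand={0} pick 0 [start]
  1: obs=x cand={3,5} pick 3 [0->3 ok]
  2: obs=w cand={1,4} pick 1 [3->1 ok]
  3: obs=z cand={0} pick 0 [1->0 ok]
  4: obs=z cand={0} pick 0 [0->0 ok]
  5: obs=x cand={3,5} pick 3 [0->3 ok]
  6: obs=w cand={1,4} pick 4 [3->4 ok]
  7: obs=w cand={1,4} pick 1 [4->1 ok]
  8: obs=z cand={0} pick 0 [1->0 ok]
  9: obs=w cand={1,4} pick 1 [0->1 ok]
  10: obs=z cand={0} pick 0 [1->0 ok]
  11: obs=y cand={2} pick 2 [0->2 ok]
  12: obs=w cand={1,4} pick 1 [2->1 ok]
  13: obs=z cand={0} pick 0 [1->0 ok]
  14: obs=x cand={3,5} pick 3 [0->3 ok]
  15: obs=w cand={1,4} pick 1 [3->1 ok]

0,3,1,0,0,3,4,1,0,1,0,2,1,0,3,1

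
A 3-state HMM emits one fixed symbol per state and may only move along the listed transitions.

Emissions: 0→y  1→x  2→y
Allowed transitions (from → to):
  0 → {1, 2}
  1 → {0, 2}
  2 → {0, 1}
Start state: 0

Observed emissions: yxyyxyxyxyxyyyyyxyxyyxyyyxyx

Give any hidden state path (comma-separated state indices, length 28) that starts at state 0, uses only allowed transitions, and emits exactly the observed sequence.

  pos 0: y in {0,2}, choose 0; start
  pos 1: x in {1}, choose 1; 0->1 ok
  pos 2: y in {0,2}, choose 2; 1->2 ok
  pos 3: y in {0,2}, choose 0; 2->0 ok
  pos 4: x in {1}, choose 1; 0->1 ok
  pos 5: y in {0,2}, choose 0; 1->0 ok
  pos 6: x in {1}, choose 1; 0->1 ok
  pos 7: y in {0,2}, choose 2; 1->2 ok
  pos 8: x in {1}, choose 1; 2->1 ok
  pos 9: y in {0,2}, choose 0; 1->0 ok
  pos 10: x in {1}, choose 1; 0->1 ok
  pos 11: y in {0,2}, choose 2; 1->2 ok
  pos 12: y in {0,2}, choose 0; 2->0 ok
  pos 13: y in {0,2}, choose 2; 0->2 ok
  pos 14: y in {0,2}, choose 0; 2->0 ok
  pos 15: y in {0,2}, choose 2; 0->2 ok
  pos 16: x in {1}, choose 1; 2->1 ok
  pos 17: y in {0,2}, choose 0; 1->0 ok
  pos 18: x in {1}, choose 1; 0->1 ok
  pos 19: y in {0,2}, choose 0; 1->0 ok
  pos 20: y in {0,2}, choose 2; 0->2 ok
  pos 21: x in {1}, choose 1; 2->1 ok
  pos 22: y in {0,2}, choose 0; 1->0 ok
  pos 23: y in {0,2}, choose 2; 0->2 ok
  pos 24: y in {0,2}, choose 0; 2->0 ok
  pos 25: x in {1}, choose 1; 0->1 ok
  pos 26: y in {0,2}, choose 2; 1->2 ok
  pos 27: x in {1}, choose 1; 2->1 ok

0,1,2,0,1,0,1,2,1,0,1,2,0,2,0,2,1,0,1,0,2,1,0,2,0,1,2,1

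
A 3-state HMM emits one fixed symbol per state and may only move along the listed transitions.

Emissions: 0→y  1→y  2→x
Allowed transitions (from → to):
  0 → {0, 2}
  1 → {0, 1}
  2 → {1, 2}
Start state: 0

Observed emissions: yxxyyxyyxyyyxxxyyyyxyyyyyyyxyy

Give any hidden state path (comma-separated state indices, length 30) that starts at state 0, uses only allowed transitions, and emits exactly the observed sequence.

0,2,2,1,0,2,1,0,2,1,0,0,2,2,2,1,1,0,0,2,1,1,1,1,0,0,0,2,1,1

  [0] y  {0,1}  => 0  start
  [1] x  {2}  => 2  0->2 ok
  [2] x  {2}  => 2  2->2 ok
  [3] y  {0,1}  => 1  2->1 ok
  [4] y  {0,1}  => 0  1->0 ok
  [5] x  {2}  => 2  0->2 ok
  [6] y  {0,1}  => 1  2->1 ok
  [7] y  {0,1}  => 0  1->0 ok
  [8] x  {2}  => 2  0->2 ok
  [9] y  {0,1}  => 1  2->1 ok
  [10] y  {0,1}  => 0  1->0 ok
  [11] y  {0,1}  => 0  0->0 ok
  [12] x  {2}  => 2  0->2 ok
  [13] x  {2}  => 2  2->2 ok
  [14] x  {2}  => 2  2->2 ok
  [15] y  {0,1}  => 1  2->1 ok
  [16] y  {0,1}  => 1  1->1 ok
  [17] y  {0,1}  => 0  1->0 ok
  [18] y  {0,1}  => 0  0->0 ok
  [19] x  {2}  => 2  0->2 ok
  [20] y  {0,1}  => 1  2->1 ok
  [21] y  {0,1}  => 1  1->1 ok
  [22] y  {0,1}  => 1  1->1 ok
  [23] y  {0,1}  => 1  1->1 ok
  [24] y  {0,1}  => 0  1->0 ok
  [25] y  {0,1}  => 0  0->0 ok
  [26] y  {0,1}  => 0  0->0 ok
  [27] x  {2}  => 2  0->2 ok
  [28] y  {0,1}  => 1  2->1 ok
  [29] y  {0,1}  => 1  1->1 ok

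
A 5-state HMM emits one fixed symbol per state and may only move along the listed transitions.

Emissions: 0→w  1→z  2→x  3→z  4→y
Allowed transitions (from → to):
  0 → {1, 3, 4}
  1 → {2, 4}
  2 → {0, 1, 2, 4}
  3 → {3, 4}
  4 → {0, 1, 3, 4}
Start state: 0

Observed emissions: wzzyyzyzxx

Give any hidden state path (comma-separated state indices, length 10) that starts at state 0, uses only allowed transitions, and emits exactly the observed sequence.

0,3,3,4,4,3,4,1,2,2

  0: obs=w cand={0} pick 0 [start]
  1: obs=z cand={1,3} pick 3 [0->3 ok]
  2: obs=z cand={1,3} pick 3 [3->3 ok]
  3: obs=y cand={4} pick 4 [3->4 ok]
  4: obs=y cand={4} pick 4 [4->4 ok]
  5: obs=z cand={1,3} pick 3 [4->3 ok]
  6: obs=y cand={4} pick 4 [3->4 ok]
  7: obs=z cand={1,3} pick 1 [4->1 ok]
  8: obs=x cand={2} pick 2 [1->2 ok]
  9: obs=x cand={2} pick 2 [2->2 ok]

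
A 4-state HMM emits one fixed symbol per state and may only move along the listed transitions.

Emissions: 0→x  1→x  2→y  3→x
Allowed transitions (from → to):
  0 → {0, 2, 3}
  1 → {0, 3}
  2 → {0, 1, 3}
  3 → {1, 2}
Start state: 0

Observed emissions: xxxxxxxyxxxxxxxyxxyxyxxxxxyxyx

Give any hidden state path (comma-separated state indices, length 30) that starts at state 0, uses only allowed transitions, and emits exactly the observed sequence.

  pos 0: x in {0,1,3}, choose 0; start
  pos 1: x in {0,1,3}, choose 0; 0->0 ok
  pos 2: x in {0,1,3}, choose 0; 0->0 ok
  pos 3: x in {0,1,3}, choose 0; 0->0 ok
  pos 4: x in {0,1,3}, choose 3; 0->3 ok
  pos 5: x in {0,1,3}, choose 1; 3->1 ok
  pos 6: x in {0,1,3}, choose 0; 1->0 ok
  pos 7: y in {2}, choose 2; 0->2 ok
  pos 8: x in {0,1,3}, choose 3; 2->3 ok
  pos 9: x in {0,1,3}, choose 1; 3->1 ok
  pos 10: x in {0,1,3}, choose 0; 1->0 ok
  pos 11: x in {0,1,3}, choose 0; 0->0 ok
  pos 12: x in {0,1,3}, choose 3; 0->3 ok
  pos 13: x in {0,1,3}, choose 1; 3->1 ok
  pos 14: x in {0,1,3}, choose 0; 1->0 ok
  pos 15: y in {2}, choose 2; 0->2 ok
  pos 16: x in {0,1,3}, choose 1; 2->1 ok
  pos 17: x in {0,1,3}, choose 3; 1->3 ok
  pos 18: y in {2}, choose 2; 3->2 ok
  pos 19: x in {0,1,3}, choose 3; 2->3 ok
  pos 20: y in {2}, choose 2; 3->2 ok
  pos 21: x in {0,1,3}, choose 3; 2->3 ok
  pos 22: x in {0,1,3}, choose 1; 3->1 ok
  pos 23: x in {0,1,3}, choose 0; 1->0 ok
  pos 24: x in {0,1,3}, choose 0; 0->0 ok
  pos 25: x in {0,1,3}, choose 0; 0->0 ok
  pos 26: y in {2}, choose 2; 0->2 ok
  pos 27: x in {0,1,3}, choose 3; 2->3 ok
  pos 28: y in {2}, choose 2; 3->2 ok
  pos 29: x in {0,1,3}, choose 0; 2->0 ok

0,0,0,0,3,1,0,2,3,1,0,0,3,1,0,2,1,3,2,3,2,3,1,0,0,0,2,3,2,0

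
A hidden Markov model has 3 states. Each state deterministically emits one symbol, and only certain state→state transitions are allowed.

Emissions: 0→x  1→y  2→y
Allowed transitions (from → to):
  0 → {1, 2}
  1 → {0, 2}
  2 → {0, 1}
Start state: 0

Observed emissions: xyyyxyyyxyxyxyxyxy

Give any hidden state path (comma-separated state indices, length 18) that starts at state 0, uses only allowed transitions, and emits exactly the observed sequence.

  t0 'x' -> {0}, take 0 (start)
  t1 'y' -> {1,2}, take 2 (0->2 ok)
  t2 'y' -> {1,2}, take 1 (2->1 ok)
  t3 'y' -> {1,2}, take 2 (1->2 ok)
  t4 'x' -> {0}, take 0 (2->0 ok)
  t5 'y' -> {1,2}, take 1 (0->1 ok)
  t6 'y' -> {1,2}, take 2 (1->2 ok)
  t7 'y' -> {1,2}, take 1 (2->1 ok)
  t8 'x' -> {0}, take 0 (1->0 ok)
  t9 'y' -> {1,2}, take 1 (0->1 ok)
  t10 'x' -> {0}, take 0 (1->0 ok)
  t11 'y' -> {1,2}, take 1 (0->1 ok)
  t12 'x' -> {0}, take 0 (1->0 ok)
  t13 'y' -> {1,2}, take 1 (0->1 ok)
  t14 'x' -> {0}, take 0 (1->0 ok)
  t15 'y' -> {1,2}, take 1 (0->1 ok)
  t16 'x' -> {0}, take 0 (1->0 ok)
  t17 'y' -> {1,2}, take 1 (0->1 ok)

0,2,1,2,0,1,2,1,0,1,0,1,0,1,0,1,0,1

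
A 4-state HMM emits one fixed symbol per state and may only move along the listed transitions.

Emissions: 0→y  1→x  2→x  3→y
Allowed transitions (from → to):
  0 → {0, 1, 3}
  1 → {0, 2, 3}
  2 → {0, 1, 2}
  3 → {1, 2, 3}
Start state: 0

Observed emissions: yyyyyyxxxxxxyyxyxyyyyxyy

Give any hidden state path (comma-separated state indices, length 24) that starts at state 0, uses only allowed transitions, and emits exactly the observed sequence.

0,0,0,3,3,3,1,2,1,2,1,2,0,3,1,3,1,3,3,3,3,1,3,3

  t0 'y' -> {0,3}, take 0 (start)
  t1 'y' -> {0,3}, take 0 (0->0 ok)
  t2 'y' -> {0,3}, take 0 (0->0 ok)
  t3 'y' -> {0,3}, take 3 (0->3 ok)
  t4 'y' -> {0,3}, take 3 (3->3 ok)
  t5 'y' -> {0,3}, take 3 (3->3 ok)
  t6 'x' -> {1,2}, take 1 (3->1 ok)
  t7 'x' -> {1,2}, take 2 (1->2 ok)
  t8 'x' -> {1,2}, take 1 (2->1 ok)
  t9 'x' -> {1,2}, take 2 (1->2 ok)
  t10 'x' -> {1,2}, take 1 (2->1 ok)
  t11 'x' -> {1,2}, take 2 (1->2 ok)
  t12 'y' -> {0,3}, take 0 (2->0 ok)
  t13 'y' -> {0,3}, take 3 (0->3 ok)
  t14 'x' -> {1,2}, take 1 (3->1 ok)
  t15 'y' -> {0,3}, take 3 (1->3 ok)
  t16 'x' -> {1,2}, take 1 (3->1 ok)
  t17 'y' -> {0,3}, take 3 (1->3 ok)
  t18 'y' -> {0,3}, take 3 (3->3 ok)
  t19 'y' -> {0,3}, take 3 (3->3 ok)
  t20 'y' -> {0,3}, take 3 (3->3 ok)
  t21 'x' -> {1,2}, take 1 (3->1 ok)
  t22 'y' -> {0,3}, take 3 (1->3 ok)
  t23 'y' -> {0,3}, take 3 (3->3 ok)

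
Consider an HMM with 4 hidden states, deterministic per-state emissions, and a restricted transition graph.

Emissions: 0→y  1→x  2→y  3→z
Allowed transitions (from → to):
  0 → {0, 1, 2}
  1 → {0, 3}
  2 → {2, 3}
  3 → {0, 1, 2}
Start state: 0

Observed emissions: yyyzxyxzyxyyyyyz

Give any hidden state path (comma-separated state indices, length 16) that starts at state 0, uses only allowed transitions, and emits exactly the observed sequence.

0,0,2,3,1,0,1,3,0,1,0,0,0,2,2,3

  t0 'y' -> {0,2}, take 0 (start)
  t1 'y' -> {0,2}, take 0 (0->0 ok)
  t2 'y' -> {0,2}, take 2 (0->2 ok)
  t3 'z' -> {3}, take 3 (2->3 ok)
  t4 'x' -> {1}, take 1 (3->1 ok)
  t5 'y' -> {0,2}, take 0 (1->0 ok)
  t6 'x' -> {1}, take 1 (0->1 ok)
  t7 'z' -> {3}, take 3 (1->3 ok)
  t8 'y' -> {0,2}, take 0 (3->0 ok)
  t9 'x' -> {1}, take 1 (0->1 ok)
  t10 'y' -> {0,2}, take 0 (1->0 ok)
  t11 'y' -> {0,2}, take 0 (0->0 ok)
  t12 'y' -> {0,2}, take 0 (0->0 ok)
  t13 'y' -> {0,2}, take 2 (0->2 ok)
  t14 'y' -> {0,2}, take 2 (2->2 ok)
  t15 'z' -> {3}, take 3 (2->3 ok)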